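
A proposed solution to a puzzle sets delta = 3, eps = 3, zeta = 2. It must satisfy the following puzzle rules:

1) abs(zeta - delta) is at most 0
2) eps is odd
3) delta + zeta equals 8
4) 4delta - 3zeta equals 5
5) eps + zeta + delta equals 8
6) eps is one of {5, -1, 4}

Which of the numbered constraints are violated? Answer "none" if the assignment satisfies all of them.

1) abs(2 - 3) = 1; 1 > 0, exceeds bound 0 — does not hold.
2) eps = 3 is odd — holds.
3) delta + zeta = 3 + 2 = 5, not 8 — does not hold.
4) 4delta - 3zeta = 4(3) - 3(2) = 6, not 5 — does not hold.
5) eps + zeta + delta = 3 + 2 + 3 = 8 — holds.
6) eps = 3 is not in {5, -1, 4} — does not hold.

The assignment fails constraints 1, 3, 4, and 6.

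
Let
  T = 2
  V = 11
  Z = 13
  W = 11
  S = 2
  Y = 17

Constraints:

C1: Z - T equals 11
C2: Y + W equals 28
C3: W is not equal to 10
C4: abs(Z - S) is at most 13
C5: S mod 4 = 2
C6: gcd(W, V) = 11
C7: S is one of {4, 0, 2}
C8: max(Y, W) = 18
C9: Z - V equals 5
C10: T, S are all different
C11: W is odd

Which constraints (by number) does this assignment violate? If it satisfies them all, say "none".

Violated: 8, 9, 10.

C1: Z - T = 13 - 2 = 11 — OK.
C2: Y + W = 17 + 11 = 28 — OK.
C3: W = 11, and 11 ≠ 10 — OK.
C4: abs(13 - 2) = 11; 11 ≤ 13 — OK.
C5: 2 mod 4 = 2 — OK.
C6: gcd(11, 11) = 11 — OK.
C7: S = 2 is in {4, 0, 2} — OK.
C8: max(17, 11) = 17, not 18 — violated.
C9: Z - V = 13 - 11 = 2, not 5 — violated.
C10: T = S = 2, not all different — violated.
C11: W = 11 is odd — OK.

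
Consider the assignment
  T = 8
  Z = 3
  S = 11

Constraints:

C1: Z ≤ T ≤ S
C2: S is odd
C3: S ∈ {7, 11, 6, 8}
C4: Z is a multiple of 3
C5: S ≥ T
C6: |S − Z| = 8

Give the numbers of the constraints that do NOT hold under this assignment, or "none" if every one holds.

C1: values 3 ≤ 8 ≤ 11  true
C2: S = 11 is odd  true
C3: S = 11 is in {7, 11, 6, 8}  true
C4: 3 / 3 = 1, so 3 divides 3  true
C5: S = 11, T = 8; 11 ≥ 8  true
C6: |11 − 3| = 8  true

The assignment satisfies every constraint.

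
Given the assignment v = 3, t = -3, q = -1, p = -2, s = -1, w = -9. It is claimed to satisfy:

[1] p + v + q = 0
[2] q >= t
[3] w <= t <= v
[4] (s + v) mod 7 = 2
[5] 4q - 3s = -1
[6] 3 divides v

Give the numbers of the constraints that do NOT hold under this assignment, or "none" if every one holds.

[1] p + v + q = -2 + 3 + (-1) = 0 — holds.
[2] q = -1, t = -3; -1 ≥ -3 — holds.
[3] values -9 <= -3 <= 3 — holds.
[4] s + v = 2; 2 mod 7 = 2 — holds.
[5] 4q - 3s = 4(-1) - 3(-1) = -1 — holds.
[6] 3 / 3 = 1, so 3 divides 3 — holds.

No violations.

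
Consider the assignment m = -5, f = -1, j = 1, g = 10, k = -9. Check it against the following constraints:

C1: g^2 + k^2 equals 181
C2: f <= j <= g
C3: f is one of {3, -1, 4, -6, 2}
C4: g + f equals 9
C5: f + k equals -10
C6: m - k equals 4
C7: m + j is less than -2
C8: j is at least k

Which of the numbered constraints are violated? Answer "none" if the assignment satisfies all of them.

C1: g^2 + k^2 = 10^2 + (-9)^2 = 100 + 81 = 181 — satisfied.
C2: values -1 <= 1 <= 10 — satisfied.
C3: f = -1 is in {3, -1, 4, -6, 2} — satisfied.
C4: g + f = 10 + (-1) = 9 — satisfied.
C5: f + k = -1 + (-9) = -10 — satisfied.
C6: m - k = -5 - (-9) = 4 — satisfied.
C7: m + j = -5 + 1 = -4; -4 < -2 — satisfied.
C8: j = 1, k = -9; 1 ≥ -9 — satisfied.

The assignment satisfies every constraint.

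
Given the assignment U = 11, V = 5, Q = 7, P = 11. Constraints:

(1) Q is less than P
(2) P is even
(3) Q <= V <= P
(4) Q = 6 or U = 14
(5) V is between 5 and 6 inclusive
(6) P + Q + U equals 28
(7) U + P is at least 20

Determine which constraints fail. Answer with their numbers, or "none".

Constraints 2, 3, 4, 6 do not hold.

(1) Q = 7, P = 11; 7 < 11 — holds.
(2) P = 11 is odd — fails.
(3) values 7, 5, 11; Q = 7 is not <= V = 5 — fails.
(4) Q = 7 ≠ 6 and U = 11 ≠ 14; both disjuncts false — fails.
(5) V = 5 lies in [5, 6] — holds.
(6) P + Q + U = 11 + 7 + 11 = 29, not 28 — fails.
(7) U + P = 11 + 11 = 22; 22 ≥ 20 — holds.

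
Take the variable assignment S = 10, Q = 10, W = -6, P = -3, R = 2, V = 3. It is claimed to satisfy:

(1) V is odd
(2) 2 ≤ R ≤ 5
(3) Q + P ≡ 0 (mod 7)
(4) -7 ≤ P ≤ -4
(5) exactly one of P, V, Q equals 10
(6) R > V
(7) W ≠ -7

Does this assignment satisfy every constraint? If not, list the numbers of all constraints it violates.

(1) V = 3 is odd — satisfied.
(2) R = 2 lies in [2, 5] — satisfied.
(3) Q + P = 7; 7 mod 7 = 0 — satisfied.
(4) P = -3 is outside [-7, -4] — violated.
(5) P=-3, V=3, Q=10; 1 of them equals 10 — satisfied.
(6) R = 2, V = 3; 2 ≤ 3 (want >) — violated.
(7) W = -6, and -6 ≠ -7 — satisfied.

Constraints 4 and 6 are violated.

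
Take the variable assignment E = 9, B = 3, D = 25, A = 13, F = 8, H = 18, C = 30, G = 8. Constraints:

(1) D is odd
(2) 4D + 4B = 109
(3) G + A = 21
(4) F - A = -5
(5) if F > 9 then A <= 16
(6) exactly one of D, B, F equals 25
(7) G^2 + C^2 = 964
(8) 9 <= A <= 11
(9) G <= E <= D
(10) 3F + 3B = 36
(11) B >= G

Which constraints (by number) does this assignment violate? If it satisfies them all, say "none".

(1) D = 25 is odd  ✓
(2) 4D + 4B = 4(25) + 4(3) = 112, not 109  ✗
(3) G + A = 8 + 13 = 21  ✓
(4) F - A = 8 - 13 = -5  ✓
(5) F = 8, not > 9; antecedent false, conditional vacuously true  ✓
(6) D=25, B=3, F=8; 1 of them equals 25  ✓
(7) G^2 + C^2 = 8^2 + 30^2 = 64 + 900 = 964  ✓
(8) A = 13 is outside [9, 11]  ✗
(9) values 8 <= 9 <= 25  ✓
(10) 3F + 3B = 3(8) + 3(3) = 33, not 36  ✗
(11) B = 3, G = 8; 3 < 8 (want ≥)  ✗

Constraints 2, 8, 10, and 11 do not hold.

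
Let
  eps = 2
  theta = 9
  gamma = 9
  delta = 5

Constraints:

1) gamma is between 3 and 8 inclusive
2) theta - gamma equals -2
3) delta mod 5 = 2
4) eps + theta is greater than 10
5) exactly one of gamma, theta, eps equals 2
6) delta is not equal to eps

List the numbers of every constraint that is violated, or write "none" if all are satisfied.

Violated: 1, 2, and 3.

1) gamma = 9 is outside [3, 8]  FAIL
2) theta - gamma = 9 - 9 = 0, not -2  FAIL
3) 5 mod 5 = 0, not 2  FAIL
4) eps + theta = 2 + 9 = 11; 11 > 10  OK
5) gamma=9, theta=9, eps=2; 1 of them equals 2  OK
6) delta = 5, eps = 2; distinct  OK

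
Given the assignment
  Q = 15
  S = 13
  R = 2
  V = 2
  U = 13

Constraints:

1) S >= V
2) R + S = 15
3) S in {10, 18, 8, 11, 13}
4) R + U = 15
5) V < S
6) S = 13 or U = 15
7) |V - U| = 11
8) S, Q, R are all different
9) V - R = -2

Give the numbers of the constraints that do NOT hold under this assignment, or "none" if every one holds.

Violated: 9.

1) S = 13, V = 2; 13 ≥ 2 — OK.
2) R + S = 2 + 13 = 15 — OK.
3) S = 13 is in {10, 18, 8, 11, 13} — OK.
4) R + U = 2 + 13 = 15 — OK.
5) V = 2, S = 13; 2 < 13 — OK.
6) S = 13 = 13 (first disjunct) — OK.
7) |2 - 13| = 11 — OK.
8) values 13, 15, 2 are pairwise distinct — OK.
9) V - R = 2 - 2 = 0, not -2 — violated.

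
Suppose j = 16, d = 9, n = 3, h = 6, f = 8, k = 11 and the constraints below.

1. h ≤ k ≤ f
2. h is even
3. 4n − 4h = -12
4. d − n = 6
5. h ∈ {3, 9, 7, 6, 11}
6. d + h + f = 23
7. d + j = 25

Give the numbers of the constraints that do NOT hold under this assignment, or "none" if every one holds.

Constraint 1 is violated.

1. values 6, 11, 8; k = 11 is not ≤ f = 8 — does not hold.
2. h = 6 is even — holds.
3. 4n − 4h = 4(3) − 4(6) = -12 — holds.
4. d − n = 9 − 3 = 6 — holds.
5. h = 6 is in {3, 9, 7, 6, 11} — holds.
6. d + h + f = 9 + 6 + 8 = 23 — holds.
7. d + j = 9 + 16 = 25 — holds.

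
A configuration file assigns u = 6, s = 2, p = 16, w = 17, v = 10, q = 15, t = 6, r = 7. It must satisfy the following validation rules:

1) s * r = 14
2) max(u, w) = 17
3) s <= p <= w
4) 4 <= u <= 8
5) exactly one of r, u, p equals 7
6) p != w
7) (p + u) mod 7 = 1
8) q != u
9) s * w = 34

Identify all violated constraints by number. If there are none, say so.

1) s * r = 2 * 7 = 14 — satisfied.
2) max(6, 17) = 17 — satisfied.
3) values 2 <= 16 <= 17 — satisfied.
4) u = 6 lies in [4, 8] — satisfied.
5) r=7, u=6, p=16; 1 of them equals 7 — satisfied.
6) p = 16, w = 17; distinct — satisfied.
7) p + u = 22; 22 mod 7 = 1 — satisfied.
8) q = 15, u = 6; distinct — satisfied.
9) s * w = 2 * 17 = 34 — satisfied.

All constraints are satisfied.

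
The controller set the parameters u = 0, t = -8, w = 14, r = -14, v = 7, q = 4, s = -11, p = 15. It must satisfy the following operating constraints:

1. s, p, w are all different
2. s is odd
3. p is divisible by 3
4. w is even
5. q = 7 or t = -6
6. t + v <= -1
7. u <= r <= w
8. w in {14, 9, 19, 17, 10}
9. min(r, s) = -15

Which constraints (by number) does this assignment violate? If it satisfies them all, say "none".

The assignment fails constraints 5, 7, and 9.

1. values -11, 15, 14 are pairwise distinct  ✓
2. s = -11 is odd  ✓
3. 15 / 3 = 5, so 3 divides 15  ✓
4. w = 14 is even  ✓
5. q = 4 ≠ 7 and t = -8 ≠ -6; both disjuncts false  ✗
6. t + v = -8 + 7 = -1; -1 ≤ -1  ✓
7. values 0, -14, 14; u = 0 is not <= r = -14  ✗
8. w = 14 is in {14, 9, 19, 17, 10}  ✓
9. min(-14, -11) = -14, not -15  ✗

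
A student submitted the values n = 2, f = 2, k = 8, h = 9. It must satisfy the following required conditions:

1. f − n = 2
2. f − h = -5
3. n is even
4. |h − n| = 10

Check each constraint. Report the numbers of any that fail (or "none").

1. f − n = 2 − 2 = 0, not 2 — does not hold.
2. f − h = 2 − 9 = -7, not -5 — does not hold.
3. n = 2 is even — holds.
4. |9 − 2| = 7, not 10 — does not hold.

Constraints 1, 2, 4 are violated.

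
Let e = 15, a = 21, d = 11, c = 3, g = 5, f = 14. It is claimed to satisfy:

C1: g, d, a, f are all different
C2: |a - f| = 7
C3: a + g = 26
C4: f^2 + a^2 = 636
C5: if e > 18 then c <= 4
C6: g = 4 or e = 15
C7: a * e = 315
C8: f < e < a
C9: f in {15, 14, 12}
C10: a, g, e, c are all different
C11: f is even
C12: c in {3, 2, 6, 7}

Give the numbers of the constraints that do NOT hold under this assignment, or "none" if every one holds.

The assignment fails constraint 4.

C1: values 5, 11, 21, 14 are pairwise distinct — satisfied.
C2: |21 - 14| = 7 — satisfied.
C3: a + g = 21 + 5 = 26 — satisfied.
C4: f^2 + a^2 = 14^2 + 21^2 = 196 + 441 = 637, not 636 — violated.
C5: e = 15, not > 18; antecedent false, conditional vacuously true — satisfied.
C6: g = 5 ≠ 4, but e = 15 = 15 (second disjunct) — satisfied.
C7: a * e = 21 * 15 = 315 — satisfied.
C8: values 14 < 15 < 21 — satisfied.
C9: f = 14 is in {15, 14, 12} — satisfied.
C10: values 21, 5, 15, 3 are pairwise distinct — satisfied.
C11: f = 14 is even — satisfied.
C12: c = 3 is in {3, 2, 6, 7} — satisfied.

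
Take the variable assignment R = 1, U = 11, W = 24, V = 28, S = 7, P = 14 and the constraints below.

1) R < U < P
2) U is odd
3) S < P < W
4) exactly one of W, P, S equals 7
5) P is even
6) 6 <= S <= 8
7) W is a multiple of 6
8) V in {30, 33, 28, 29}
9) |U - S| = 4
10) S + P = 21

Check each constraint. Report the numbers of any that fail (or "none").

1) values 1 < 11 < 14  ✔
2) U = 11 is odd  ✔
3) values 7 < 14 < 24  ✔
4) W=24, P=14, S=7; 1 of them equals 7  ✔
5) P = 14 is even  ✔
6) S = 7 lies in [6, 8]  ✔
7) 24 / 6 = 4, so 6 divides 24  ✔
8) V = 28 is in {30, 33, 28, 29}  ✔
9) |11 - 7| = 4  ✔
10) S + P = 7 + 14 = 21  ✔

The assignment satisfies every constraint.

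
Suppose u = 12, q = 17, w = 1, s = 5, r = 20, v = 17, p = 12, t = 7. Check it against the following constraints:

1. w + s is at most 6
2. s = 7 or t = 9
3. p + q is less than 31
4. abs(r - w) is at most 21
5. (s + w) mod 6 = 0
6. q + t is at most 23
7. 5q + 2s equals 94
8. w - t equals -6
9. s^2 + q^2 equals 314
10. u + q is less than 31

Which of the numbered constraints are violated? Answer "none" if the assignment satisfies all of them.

1. w + s = 1 + 5 = 6; 6 ≤ 6  holds
2. s = 5 ≠ 7 and t = 7 ≠ 9; both disjuncts false  fails
3. p + q = 12 + 17 = 29; 29 < 31  holds
4. abs(20 - 1) = 19; 19 ≤ 21  holds
5. s + w = 6; 6 mod 6 = 0  holds
6. q + t = 17 + 7 = 24; 24 > 23, bound 23 not met  fails
7. 5q + 2s = 5(17) + 2(5) = 95, not 94  fails
8. w - t = 1 - 7 = -6  holds
9. s^2 + q^2 = 5^2 + 17^2 = 25 + 289 = 314  holds
10. u + q = 12 + 17 = 29; 29 < 31  holds

Violated: 2, 6, 7.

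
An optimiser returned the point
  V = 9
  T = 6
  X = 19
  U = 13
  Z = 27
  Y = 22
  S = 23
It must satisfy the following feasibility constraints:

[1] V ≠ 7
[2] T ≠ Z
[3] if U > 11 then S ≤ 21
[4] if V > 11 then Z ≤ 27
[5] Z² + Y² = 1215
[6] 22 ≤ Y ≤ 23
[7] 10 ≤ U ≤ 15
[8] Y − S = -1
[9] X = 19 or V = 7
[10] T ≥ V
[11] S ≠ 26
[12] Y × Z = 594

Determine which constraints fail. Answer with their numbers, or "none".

Constraints 3, 5, 10 do not hold.

[1] V = 9, and 9 ≠ 7  holds
[2] T = 6, Z = 27; distinct  holds
[3] U = 13 > 11, so we need S ≤ 21; but S = 23 > 21  fails
[4] V = 9, not > 11; antecedent false, conditional vacuously true  holds
[5] Z² + Y² = 27² + 22² = 729 + 484 = 1213, not 1215  fails
[6] Y = 22 lies in [22, 23]  holds
[7] U = 13 lies in [10, 15]  holds
[8] Y − S = 22 − 23 = -1  holds
[9] X = 19 = 19 (first disjunct)  holds
[10] T = 6, V = 9; 6 < 9 (want ≥)  fails
[11] S = 23, and 23 ≠ 26  holds
[12] Y × Z = 22 × 27 = 594  holds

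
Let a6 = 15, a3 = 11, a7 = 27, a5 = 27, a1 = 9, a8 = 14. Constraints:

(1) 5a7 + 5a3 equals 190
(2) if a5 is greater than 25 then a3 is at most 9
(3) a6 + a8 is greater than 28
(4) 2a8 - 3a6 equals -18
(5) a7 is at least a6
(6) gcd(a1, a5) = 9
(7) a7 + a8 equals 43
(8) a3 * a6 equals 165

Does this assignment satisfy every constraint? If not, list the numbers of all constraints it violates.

(1) 5a7 + 5a3 = 5(27) + 5(11) = 190 — holds.
(2) a5 = 27 > 25, so we need a3 ≤ 9; but a3 = 11 > 9 — does not hold.
(3) a6 + a8 = 15 + 14 = 29; 29 > 28 — holds.
(4) 2a8 - 3a6 = 2(14) - 3(15) = -17, not -18 — does not hold.
(5) a7 = 27, a6 = 15; 27 ≥ 15 — holds.
(6) gcd(9, 27) = 9 — holds.
(7) a7 + a8 = 27 + 14 = 41, not 43 — does not hold.
(8) a3 * a6 = 11 * 15 = 165 — holds.

Constraints 2, 4, 7 do not hold.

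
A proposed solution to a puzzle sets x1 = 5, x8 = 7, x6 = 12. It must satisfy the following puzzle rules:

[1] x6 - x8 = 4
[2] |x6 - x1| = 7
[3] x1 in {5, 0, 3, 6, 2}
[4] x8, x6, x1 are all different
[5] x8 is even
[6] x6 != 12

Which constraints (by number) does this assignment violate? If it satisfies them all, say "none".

[1] x6 - x8 = 12 - 7 = 5, not 4 — violated.
[2] |12 - 5| = 7 — satisfied.
[3] x1 = 5 is in {5, 0, 3, 6, 2} — satisfied.
[4] values 7, 12, 5 are pairwise distinct — satisfied.
[5] x8 = 7 is odd — violated.
[6] x6 = 12, but 12 is required to differ — violated.

Constraints 1, 5, and 6 are violated.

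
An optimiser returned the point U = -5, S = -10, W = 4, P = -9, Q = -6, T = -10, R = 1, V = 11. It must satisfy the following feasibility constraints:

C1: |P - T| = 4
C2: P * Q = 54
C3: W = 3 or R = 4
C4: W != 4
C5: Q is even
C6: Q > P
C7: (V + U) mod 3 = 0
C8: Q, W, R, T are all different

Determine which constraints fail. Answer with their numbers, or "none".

Constraints 1, 3, 4 are violated.

C1: |-9 - (-10)| = 1, not 4  no
C2: P * Q = -9 * (-6) = 54  yes
C3: W = 4 ≠ 3 and R = 1 ≠ 4; both disjuncts false  no
C4: W = 4, but 4 is required to differ  no
C5: Q = -6 is even  yes
C6: Q = -6, P = -9; -6 > -9  yes
C7: V + U = 6; 6 mod 3 = 0  yes
C8: values -6, 4, 1, -10 are pairwise distinct  yes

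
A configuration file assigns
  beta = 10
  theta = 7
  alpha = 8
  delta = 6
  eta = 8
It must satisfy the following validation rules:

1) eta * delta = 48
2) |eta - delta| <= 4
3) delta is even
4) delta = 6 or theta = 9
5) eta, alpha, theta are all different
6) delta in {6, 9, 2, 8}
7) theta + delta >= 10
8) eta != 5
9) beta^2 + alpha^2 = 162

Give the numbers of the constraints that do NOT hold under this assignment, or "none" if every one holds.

1) eta * delta = 8 * 6 = 48  true
2) |8 - 6| = 2; 2 ≤ 4  true
3) delta = 6 is even  true
4) delta = 6 = 6 (first disjunct)  true
5) eta = alpha = 8, not all different  false
6) delta = 6 is in {6, 9, 2, 8}  true
7) theta + delta = 7 + 6 = 13; 13 ≥ 10  true
8) eta = 8, and 8 ≠ 5  true
9) beta^2 + alpha^2 = 10^2 + 8^2 = 100 + 64 = 164, not 162  false

Constraints 5 and 9 do not hold.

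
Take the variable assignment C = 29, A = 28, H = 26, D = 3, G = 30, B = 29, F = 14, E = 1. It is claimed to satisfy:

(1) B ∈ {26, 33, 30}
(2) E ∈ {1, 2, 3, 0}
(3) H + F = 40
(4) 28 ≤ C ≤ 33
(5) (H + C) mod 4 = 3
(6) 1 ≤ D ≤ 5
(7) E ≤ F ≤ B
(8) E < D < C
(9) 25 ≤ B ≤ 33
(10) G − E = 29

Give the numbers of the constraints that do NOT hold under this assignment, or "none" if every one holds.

(1) B = 29 is not in {26, 33, 30}  ✗
(2) E = 1 is in {1, 2, 3, 0}  ✓
(3) H + F = 26 + 14 = 40  ✓
(4) C = 29 lies in [28, 33]  ✓
(5) H + C = 55; 55 mod 4 = 3  ✓
(6) D = 3 lies in [1, 5]  ✓
(7) values 1 ≤ 14 ≤ 29  ✓
(8) values 1 < 3 < 29  ✓
(9) B = 29 lies in [25, 33]  ✓
(10) G − E = 30 − 1 = 29  ✓

Constraint 1 does not hold.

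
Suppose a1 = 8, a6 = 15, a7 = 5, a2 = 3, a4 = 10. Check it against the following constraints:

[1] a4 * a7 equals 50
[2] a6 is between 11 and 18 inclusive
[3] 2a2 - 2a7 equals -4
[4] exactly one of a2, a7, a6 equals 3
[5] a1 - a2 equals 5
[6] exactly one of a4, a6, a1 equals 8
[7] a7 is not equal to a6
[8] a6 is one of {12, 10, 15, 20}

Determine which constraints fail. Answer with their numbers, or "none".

[1] a4 * a7 = 10 * 5 = 50 — OK.
[2] a6 = 15 lies in [11, 18] — OK.
[3] 2a2 - 2a7 = 2(3) - 2(5) = -4 — OK.
[4] a2=3, a7=5, a6=15; 1 of them equals 3 — OK.
[5] a1 - a2 = 8 - 3 = 5 — OK.
[6] a4=10, a6=15, a1=8; 1 of them equals 8 — OK.
[7] a7 = 5, a6 = 15; distinct — OK.
[8] a6 = 15 is in {12, 10, 15, 20} — OK.

Yes — all constraints hold.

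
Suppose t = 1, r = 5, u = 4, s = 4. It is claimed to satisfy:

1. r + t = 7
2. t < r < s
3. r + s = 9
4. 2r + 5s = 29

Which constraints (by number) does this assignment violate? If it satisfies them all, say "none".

Constraints 1, 2, and 4 are violated.

1. r + t = 5 + 1 = 6, not 7 — does not hold.
2. values 1, 5, 4; r = 5 is not < s = 4 — does not hold.
3. r + s = 5 + 4 = 9 — holds.
4. 2r + 5s = 2(5) + 5(4) = 30, not 29 — does not hold.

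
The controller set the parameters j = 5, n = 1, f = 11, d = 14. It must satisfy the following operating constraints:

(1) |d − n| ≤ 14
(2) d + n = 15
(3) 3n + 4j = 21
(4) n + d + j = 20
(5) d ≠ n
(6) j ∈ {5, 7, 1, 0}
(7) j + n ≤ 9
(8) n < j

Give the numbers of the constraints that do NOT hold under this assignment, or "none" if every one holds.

No — constraint 3 is not satisfied.

(1) |14 − 1| = 13; 13 ≤ 14 — satisfied.
(2) d + n = 14 + 1 = 15 — satisfied.
(3) 3n + 4j = 3(1) + 4(5) = 23, not 21 — violated.
(4) n + d + j = 1 + 14 + 5 = 20 — satisfied.
(5) d = 14, n = 1; distinct — satisfied.
(6) j = 5 is in {5, 7, 1, 0} — satisfied.
(7) j + n = 5 + 1 = 6; 6 ≤ 9 — satisfied.
(8) n = 1, j = 5; 1 < 5 — satisfied.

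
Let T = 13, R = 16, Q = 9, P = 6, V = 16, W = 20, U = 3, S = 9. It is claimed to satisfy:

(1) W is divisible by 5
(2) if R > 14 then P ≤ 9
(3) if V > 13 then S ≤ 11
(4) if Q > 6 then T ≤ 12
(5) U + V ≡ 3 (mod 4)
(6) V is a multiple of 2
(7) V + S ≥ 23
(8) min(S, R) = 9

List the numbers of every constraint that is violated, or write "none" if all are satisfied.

Violated: 4.

(1) 20 / 5 = 4, so 5 divides 20  true
(2) R = 16 > 14, so we need P ≤ 9; P = 6 ≤ 9  true
(3) V = 16 > 13, so we need S ≤ 11; S = 9 ≤ 11  true
(4) Q = 9 > 6, so we need T ≤ 12; but T = 13 > 12  false
(5) U + V = 19; 19 mod 4 = 3  true
(6) 16 / 2 = 8, so 2 divides 16  true
(7) V + S = 16 + 9 = 25; 25 ≥ 23  true
(8) min(9, 16) = 9  true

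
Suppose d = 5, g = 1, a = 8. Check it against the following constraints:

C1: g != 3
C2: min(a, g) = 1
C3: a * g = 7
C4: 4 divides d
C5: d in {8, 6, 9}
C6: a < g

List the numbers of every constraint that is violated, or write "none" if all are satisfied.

C1: g = 1, and 1 ≠ 3 — holds.
C2: min(8, 1) = 1 — holds.
C3: a * g = 8 * 1 = 8, not 7 — fails.
C4: 5 = 4*1 + 1, so 4 does not divide 5 — fails.
C5: d = 5 is not in {8, 6, 9} — fails.
C6: a = 8, g = 1; 8 ≥ 1 (want <) — fails.

The assignment fails constraints 3, 4, 5, 6.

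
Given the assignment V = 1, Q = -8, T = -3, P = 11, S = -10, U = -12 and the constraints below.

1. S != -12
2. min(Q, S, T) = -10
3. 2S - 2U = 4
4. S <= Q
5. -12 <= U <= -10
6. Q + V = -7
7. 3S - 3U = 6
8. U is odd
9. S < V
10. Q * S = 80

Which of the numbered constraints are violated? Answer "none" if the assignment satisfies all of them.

The assignment fails constraint 8.

1. S = -10, and -10 ≠ -12  holds
2. min(-8, -10, -3) = -10  holds
3. 2S - 2U = 2(-10) - 2(-12) = 4  holds
4. S = -10, Q = -8; -10 ≤ -8  holds
5. U = -12 lies in [-12, -10]  holds
6. Q + V = -8 + 1 = -7  holds
7. 3S - 3U = 3(-10) - 3(-12) = 6  holds
8. U = -12 is even  fails
9. S = -10, V = 1; -10 < 1  holds
10. Q * S = -8 * (-10) = 80  holds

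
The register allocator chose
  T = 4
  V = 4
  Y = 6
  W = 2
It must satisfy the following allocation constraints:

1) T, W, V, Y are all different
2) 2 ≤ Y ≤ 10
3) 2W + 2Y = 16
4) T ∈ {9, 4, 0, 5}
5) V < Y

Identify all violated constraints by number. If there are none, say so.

1) T = V = 4, not all different — does not hold.
2) Y = 6 lies in [2, 10] — holds.
3) 2W + 2Y = 2(2) + 2(6) = 16 — holds.
4) T = 4 is in {9, 4, 0, 5} — holds.
5) V = 4, Y = 6; 4 < 6 — holds.

Constraint 1 does not hold.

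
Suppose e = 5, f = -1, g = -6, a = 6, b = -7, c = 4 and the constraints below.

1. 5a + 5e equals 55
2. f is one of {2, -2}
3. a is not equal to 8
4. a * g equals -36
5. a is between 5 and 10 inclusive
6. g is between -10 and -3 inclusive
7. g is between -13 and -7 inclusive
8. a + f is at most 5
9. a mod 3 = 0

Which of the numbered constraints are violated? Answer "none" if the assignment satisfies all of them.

1. 5a + 5e = 5(6) + 5(5) = 55 — OK.
2. f = -1 is not in {2, -2} — violated.
3. a = 6, and 6 ≠ 8 — OK.
4. a * g = 6 * (-6) = -36 — OK.
5. a = 6 lies in [5, 10] — OK.
6. g = -6 lies in [-10, -3] — OK.
7. g = -6 is outside [-13, -7] — violated.
8. a + f = 6 + (-1) = 5; 5 ≤ 5 — OK.
9. 6 mod 3 = 0 — OK.

No — constraints 2 and 7 are not satisfied.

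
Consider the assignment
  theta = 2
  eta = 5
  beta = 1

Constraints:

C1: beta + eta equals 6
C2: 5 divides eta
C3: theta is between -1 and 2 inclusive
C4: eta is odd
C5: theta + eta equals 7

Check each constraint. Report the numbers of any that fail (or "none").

All constraints are satisfied.

C1: beta + eta = 1 + 5 = 6  ✓
C2: 5 / 5 = 1, so 5 divides 5  ✓
C3: theta = 2 lies in [-1, 2]  ✓
C4: eta = 5 is odd  ✓
C5: theta + eta = 2 + 5 = 7  ✓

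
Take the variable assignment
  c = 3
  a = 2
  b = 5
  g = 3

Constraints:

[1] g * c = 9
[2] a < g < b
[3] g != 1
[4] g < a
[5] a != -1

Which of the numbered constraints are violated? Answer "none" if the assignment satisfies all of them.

[1] g * c = 3 * 3 = 9  holds
[2] values 2 < 3 < 5  holds
[3] g = 3, and 3 ≠ 1  holds
[4] g = 3, a = 2; 3 ≥ 2 (want <)  fails
[5] a = 2, and 2 ≠ -1  holds

The assignment fails constraint 4.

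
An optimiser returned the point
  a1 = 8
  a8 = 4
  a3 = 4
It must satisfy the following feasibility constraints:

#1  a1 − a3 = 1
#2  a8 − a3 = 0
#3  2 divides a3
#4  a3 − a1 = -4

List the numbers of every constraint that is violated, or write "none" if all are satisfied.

No — constraint 1 is not satisfied.

#1 a1 − a3 = 8 − 4 = 4, not 1 — fails.
#2 a8 − a3 = 4 − 4 = 0 — holds.
#3 4 / 2 = 2, so 2 divides 4 — holds.
#4 a3 − a1 = 4 − 8 = -4 — holds.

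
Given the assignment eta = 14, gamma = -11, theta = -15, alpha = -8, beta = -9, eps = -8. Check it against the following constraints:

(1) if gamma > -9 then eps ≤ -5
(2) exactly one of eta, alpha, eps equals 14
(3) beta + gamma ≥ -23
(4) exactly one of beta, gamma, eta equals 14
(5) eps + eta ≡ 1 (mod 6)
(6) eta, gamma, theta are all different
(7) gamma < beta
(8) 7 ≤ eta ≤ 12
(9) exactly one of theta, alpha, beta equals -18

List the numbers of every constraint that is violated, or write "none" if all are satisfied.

Violated: 5, 8, and 9.

(1) gamma = -11, not > -9; antecedent false, conditional vacuously true — OK.
(2) eta=14, alpha=-8, eps=-8; 1 of them equals 14 — OK.
(3) beta + gamma = -9 + (-11) = -20; -20 ≥ -23 — OK.
(4) beta=-9, gamma=-11, eta=14; 1 of them equals 14 — OK.
(5) eps + eta = 6; 6 mod 6 = 0, not 1 — violated.
(6) values 14, -11, -15 are pairwise distinct — OK.
(7) gamma = -11, beta = -9; -11 < -9 — OK.
(8) eta = 14 is outside [7, 12] — violated.
(9) theta=-15, alpha=-8, beta=-9; 0 of them equal -18, not exactly one — violated.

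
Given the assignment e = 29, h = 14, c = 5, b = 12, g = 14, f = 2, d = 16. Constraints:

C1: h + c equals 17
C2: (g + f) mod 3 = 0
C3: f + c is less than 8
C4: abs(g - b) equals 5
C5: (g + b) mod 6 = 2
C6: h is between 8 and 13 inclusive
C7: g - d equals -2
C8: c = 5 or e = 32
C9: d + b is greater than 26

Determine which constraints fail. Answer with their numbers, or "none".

C1: h + c = 14 + 5 = 19, not 17  no
C2: g + f = 16; 16 mod 3 = 1, not 0  no
C3: f + c = 2 + 5 = 7; 7 < 8  yes
C4: abs(14 - 12) = 2, not 5  no
C5: g + b = 26; 26 mod 6 = 2  yes
C6: h = 14 is outside [8, 13]  no
C7: g - d = 14 - 16 = -2  yes
C8: c = 5 = 5 (first disjunct)  yes
C9: d + b = 16 + 12 = 28; 28 > 26  yes

Constraints 1, 2, 4, and 6 do not hold.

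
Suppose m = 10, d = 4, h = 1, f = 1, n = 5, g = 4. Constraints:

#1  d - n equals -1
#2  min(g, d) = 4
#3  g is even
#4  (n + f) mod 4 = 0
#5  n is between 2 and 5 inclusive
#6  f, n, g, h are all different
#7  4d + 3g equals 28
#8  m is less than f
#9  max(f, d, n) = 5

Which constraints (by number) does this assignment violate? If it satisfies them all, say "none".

Constraints 4, 6, 8 do not hold.

#1 d - n = 4 - 5 = -1  OK
#2 min(4, 4) = 4  OK
#3 g = 4 is even  OK
#4 n + f = 6; 6 mod 4 = 2, not 0  FAIL
#5 n = 5 lies in [2, 5]  OK
#6 f = h = 1, not all different  FAIL
#7 4d + 3g = 4(4) + 3(4) = 28  OK
#8 m = 10, f = 1; 10 ≥ 1 (want <)  FAIL
#9 max(1, 4, 5) = 5  OK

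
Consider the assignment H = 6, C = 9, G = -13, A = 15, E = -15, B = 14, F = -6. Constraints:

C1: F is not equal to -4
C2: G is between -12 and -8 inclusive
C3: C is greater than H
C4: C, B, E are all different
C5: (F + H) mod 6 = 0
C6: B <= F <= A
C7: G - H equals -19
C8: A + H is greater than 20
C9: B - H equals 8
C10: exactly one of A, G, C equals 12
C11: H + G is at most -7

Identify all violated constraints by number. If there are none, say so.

C1: F = -6, and -6 ≠ -4  true
C2: G = -13 is outside [-12, -8]  false
C3: C = 9, H = 6; 9 > 6  true
C4: values 9, 14, -15 are pairwise distinct  true
C5: F + H = 0; 0 mod 6 = 0  true
C6: values 14, -6, 15; B = 14 is not <= F = -6  false
C7: G - H = -13 - 6 = -19  true
C8: A + H = 15 + 6 = 21; 21 > 20  true
C9: B - H = 14 - 6 = 8  true
C10: A=15, G=-13, C=9; 0 of them equal 12, not exactly one  false
C11: H + G = 6 + (-13) = -7; -7 ≤ -7  true

No — constraints 2, 6, 10 are not satisfied.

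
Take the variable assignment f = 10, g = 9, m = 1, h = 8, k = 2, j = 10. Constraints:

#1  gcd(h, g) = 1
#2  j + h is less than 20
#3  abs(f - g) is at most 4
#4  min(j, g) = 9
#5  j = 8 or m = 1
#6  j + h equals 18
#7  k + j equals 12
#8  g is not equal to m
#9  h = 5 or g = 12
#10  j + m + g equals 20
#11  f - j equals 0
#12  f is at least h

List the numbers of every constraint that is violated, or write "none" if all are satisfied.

The assignment fails constraint 9.

#1 gcd(8, 9) = 1 — OK.
#2 j + h = 10 + 8 = 18; 18 < 20 — OK.
#3 abs(10 - 9) = 1; 1 ≤ 4 — OK.
#4 min(10, 9) = 9 — OK.
#5 j = 10 ≠ 8, but m = 1 = 1 (second disjunct) — OK.
#6 j + h = 10 + 8 = 18 — OK.
#7 k + j = 2 + 10 = 12 — OK.
#8 g = 9, m = 1; distinct — OK.
#9 h = 8 ≠ 5 and g = 9 ≠ 12; both disjuncts false — violated.
#10 j + m + g = 10 + 1 + 9 = 20 — OK.
#11 f - j = 10 - 10 = 0 — OK.
#12 f = 10, h = 8; 10 ≥ 8 — OK.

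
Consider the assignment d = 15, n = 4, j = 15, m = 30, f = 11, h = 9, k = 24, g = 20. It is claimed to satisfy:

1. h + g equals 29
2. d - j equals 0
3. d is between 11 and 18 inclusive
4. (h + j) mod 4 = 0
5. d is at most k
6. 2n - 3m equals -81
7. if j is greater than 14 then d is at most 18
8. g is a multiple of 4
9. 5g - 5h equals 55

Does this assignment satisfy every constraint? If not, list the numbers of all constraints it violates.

1. h + g = 9 + 20 = 29  yes
2. d - j = 15 - 15 = 0  yes
3. d = 15 lies in [11, 18]  yes
4. h + j = 24; 24 mod 4 = 0  yes
5. d = 15, k = 24; 15 ≤ 24  yes
6. 2n - 3m = 2(4) - 3(30) = -82, not -81  no
7. j = 15 > 14, so we need d ≤ 18; d = 15 ≤ 18  yes
8. 20 / 4 = 5, so 4 divides 20  yes
9. 5g - 5h = 5(20) - 5(9) = 55  yes

Constraint 6 is violated.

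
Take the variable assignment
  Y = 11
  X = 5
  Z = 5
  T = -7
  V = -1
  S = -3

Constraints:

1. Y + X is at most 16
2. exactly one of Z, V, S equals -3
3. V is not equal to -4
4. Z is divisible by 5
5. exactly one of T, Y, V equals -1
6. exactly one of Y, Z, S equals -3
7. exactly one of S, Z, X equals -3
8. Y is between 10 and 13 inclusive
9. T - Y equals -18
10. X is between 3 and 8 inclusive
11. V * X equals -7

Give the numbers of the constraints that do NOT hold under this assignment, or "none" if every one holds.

Constraint 11 is violated.

1. Y + X = 11 + 5 = 16; 16 ≤ 16  true
2. Z=5, V=-1, S=-3; 1 of them equals -3  true
3. V = -1, and -1 ≠ -4  true
4. 5 / 5 = 1, so 5 divides 5  true
5. T=-7, Y=11, V=-1; 1 of them equals -1  true
6. Y=11, Z=5, S=-3; 1 of them equals -3  true
7. S=-3, Z=5, X=5; 1 of them equals -3  true
8. Y = 11 lies in [10, 13]  true
9. T - Y = -7 - 11 = -18  true
10. X = 5 lies in [3, 8]  true
11. V * X = -1 * 5 = -5, not -7  false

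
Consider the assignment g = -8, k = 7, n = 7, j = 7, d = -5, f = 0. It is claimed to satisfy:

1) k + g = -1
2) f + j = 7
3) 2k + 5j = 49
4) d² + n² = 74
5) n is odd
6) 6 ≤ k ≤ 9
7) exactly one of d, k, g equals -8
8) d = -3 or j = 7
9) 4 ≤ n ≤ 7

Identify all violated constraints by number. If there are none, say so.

Yes — all constraints hold.

1) k + g = 7 + (-8) = -1  ✔
2) f + j = 0 + 7 = 7  ✔
3) 2k + 5j = 2(7) + 5(7) = 49  ✔
4) d² + n² = (-5)² + 7² = 25 + 49 = 74  ✔
5) n = 7 is odd  ✔
6) k = 7 lies in [6, 9]  ✔
7) d=-5, k=7, g=-8; 1 of them equals -8  ✔
8) d = -5 ≠ -3, but j = 7 = 7 (second disjunct)  ✔
9) n = 7 lies in [4, 7]  ✔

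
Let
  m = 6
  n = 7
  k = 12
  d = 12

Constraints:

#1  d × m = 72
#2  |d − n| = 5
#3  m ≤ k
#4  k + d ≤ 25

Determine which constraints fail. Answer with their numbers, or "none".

#1 d × m = 12 × 6 = 72 — OK.
#2 |12 − 7| = 5 — OK.
#3 m = 6, k = 12; 6 ≤ 12 — OK.
#4 k + d = 12 + 12 = 24; 24 ≤ 25 — OK.

None — every constraint holds.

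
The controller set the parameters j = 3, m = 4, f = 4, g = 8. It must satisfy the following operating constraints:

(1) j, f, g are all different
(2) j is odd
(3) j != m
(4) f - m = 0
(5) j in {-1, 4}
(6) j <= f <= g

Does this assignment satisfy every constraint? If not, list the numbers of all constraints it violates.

Violated: 5.

(1) values 3, 4, 8 are pairwise distinct  true
(2) j = 3 is odd  true
(3) j = 3, m = 4; distinct  true
(4) f - m = 4 - 4 = 0  true
(5) j = 3 is not in {-1, 4}  false
(6) values 3 <= 4 <= 8  true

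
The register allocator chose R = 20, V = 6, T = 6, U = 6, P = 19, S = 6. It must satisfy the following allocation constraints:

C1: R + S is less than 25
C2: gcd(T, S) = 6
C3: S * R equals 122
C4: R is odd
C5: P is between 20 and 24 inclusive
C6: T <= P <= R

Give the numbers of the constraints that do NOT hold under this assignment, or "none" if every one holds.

No — constraints 1, 3, 4, 5 are not satisfied.

C1: R + S = 20 + 6 = 26; 26 ≥ 25, bound 25 not met — does not hold.
C2: gcd(6, 6) = 6 — holds.
C3: S * R = 6 * 20 = 120, not 122 — does not hold.
C4: R = 20 is even — does not hold.
C5: P = 19 is outside [20, 24] — does not hold.
C6: values 6 <= 19 <= 20 — holds.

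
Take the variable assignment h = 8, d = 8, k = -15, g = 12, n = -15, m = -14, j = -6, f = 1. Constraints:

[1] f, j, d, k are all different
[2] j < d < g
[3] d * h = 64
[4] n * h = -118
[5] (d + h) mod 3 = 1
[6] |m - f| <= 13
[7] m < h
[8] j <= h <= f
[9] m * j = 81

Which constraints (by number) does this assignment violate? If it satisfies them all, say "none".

No — constraints 4, 6, 8, and 9 are not satisfied.

[1] values 1, -6, 8, -15 are pairwise distinct  OK
[2] values -6 < 8 < 12  OK
[3] d * h = 8 * 8 = 64  OK
[4] n * h = -15 * 8 = -120, not -118  FAIL
[5] d + h = 16; 16 mod 3 = 1  OK
[6] |-14 - 1| = 15; 15 > 13, exceeds bound 13  FAIL
[7] m = -14, h = 8; -14 < 8  OK
[8] values -6, 8, 1; h = 8 is not <= f = 1  FAIL
[9] m * j = -14 * (-6) = 84, not 81  FAIL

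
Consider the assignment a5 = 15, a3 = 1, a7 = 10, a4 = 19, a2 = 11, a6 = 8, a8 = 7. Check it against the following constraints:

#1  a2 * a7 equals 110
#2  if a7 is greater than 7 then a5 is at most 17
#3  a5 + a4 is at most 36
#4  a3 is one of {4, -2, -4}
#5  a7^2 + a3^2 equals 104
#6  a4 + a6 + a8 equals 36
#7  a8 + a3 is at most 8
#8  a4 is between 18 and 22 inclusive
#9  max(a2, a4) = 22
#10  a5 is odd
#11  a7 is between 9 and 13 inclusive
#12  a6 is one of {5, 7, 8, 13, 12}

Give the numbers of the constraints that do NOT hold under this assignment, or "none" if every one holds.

Constraints 4, 5, 6, 9 are violated.

#1 a2 * a7 = 11 * 10 = 110 — OK.
#2 a7 = 10 > 7, so we need a5 ≤ 17; a5 = 15 ≤ 17 — OK.
#3 a5 + a4 = 15 + 19 = 34; 34 ≤ 36 — OK.
#4 a3 = 1 is not in {4, -2, -4} — violated.
#5 a7^2 + a3^2 = 10^2 + 1^2 = 100 + 1 = 101, not 104 — violated.
#6 a4 + a6 + a8 = 19 + 8 + 7 = 34, not 36 — violated.
#7 a8 + a3 = 7 + 1 = 8; 8 ≤ 8 — OK.
#8 a4 = 19 lies in [18, 22] — OK.
#9 max(11, 19) = 19, not 22 — violated.
#10 a5 = 15 is odd — OK.
#11 a7 = 10 lies in [9, 13] — OK.
#12 a6 = 8 is in {5, 7, 8, 13, 12} — OK.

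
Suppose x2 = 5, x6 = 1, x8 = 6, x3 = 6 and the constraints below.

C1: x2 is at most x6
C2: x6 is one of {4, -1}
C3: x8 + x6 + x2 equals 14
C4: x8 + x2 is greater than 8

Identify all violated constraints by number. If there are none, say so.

C1: x2 = 5, x6 = 1; 5 > 1 (want ≤)  false
C2: x6 = 1 is not in {4, -1}  false
C3: x8 + x6 + x2 = 6 + 1 + 5 = 12, not 14  false
C4: x8 + x2 = 6 + 5 = 11; 11 > 8  true

The assignment fails constraints 1, 2, and 3.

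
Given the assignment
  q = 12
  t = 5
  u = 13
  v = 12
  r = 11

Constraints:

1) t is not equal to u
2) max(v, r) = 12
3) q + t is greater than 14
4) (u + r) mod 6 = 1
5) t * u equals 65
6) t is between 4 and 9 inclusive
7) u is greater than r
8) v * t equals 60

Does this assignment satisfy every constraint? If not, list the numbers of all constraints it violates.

1) t = 5, u = 13; distinct  ✓
2) max(12, 11) = 12  ✓
3) q + t = 12 + 5 = 17; 17 > 14  ✓
4) u + r = 24; 24 mod 6 = 0, not 1  ✗
5) t * u = 5 * 13 = 65  ✓
6) t = 5 lies in [4, 9]  ✓
7) u = 13, r = 11; 13 > 11  ✓
8) v * t = 12 * 5 = 60  ✓

Violated: 4.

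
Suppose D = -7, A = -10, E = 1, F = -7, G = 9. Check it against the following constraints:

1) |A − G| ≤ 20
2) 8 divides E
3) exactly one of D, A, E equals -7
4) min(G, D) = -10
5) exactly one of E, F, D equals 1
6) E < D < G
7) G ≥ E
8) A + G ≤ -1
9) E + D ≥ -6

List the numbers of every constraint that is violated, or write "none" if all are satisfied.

1) |-10 − 9| = 19; 19 ≤ 20  true
2) 1 = 8×0 + 1, so 8 does not divide 1  false
3) D=-7, A=-10, E=1; 1 of them equals -7  true
4) min(9, -7) = -7, not -10  false
5) E=1, F=-7, D=-7; 1 of them equals 1  true
6) values 1, -7, 9; E = 1 is not < D = -7  false
7) G = 9, E = 1; 9 ≥ 1  true
8) A + G = -10 + 9 = -1; -1 ≤ -1  true
9) E + D = 1 + (-7) = -6; -6 ≥ -6  true

No — constraints 2, 4, and 6 are not satisfied.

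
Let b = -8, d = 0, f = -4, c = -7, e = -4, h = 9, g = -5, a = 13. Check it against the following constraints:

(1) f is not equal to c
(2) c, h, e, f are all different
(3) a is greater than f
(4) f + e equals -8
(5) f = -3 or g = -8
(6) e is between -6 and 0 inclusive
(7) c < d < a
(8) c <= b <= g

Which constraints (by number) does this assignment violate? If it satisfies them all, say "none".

No — constraints 2, 5, and 8 are not satisfied.

(1) f = -4, c = -7; distinct — satisfied.
(2) e = f = -4, not all different — violated.
(3) a = 13, f = -4; 13 > -4 — satisfied.
(4) f + e = -4 + (-4) = -8 — satisfied.
(5) f = -4 ≠ -3 and g = -5 ≠ -8; both disjuncts false — violated.
(6) e = -4 lies in [-6, 0] — satisfied.
(7) values -7 < 0 < 13 — satisfied.
(8) values -7, -8, -5; c = -7 is not <= b = -8 — violated.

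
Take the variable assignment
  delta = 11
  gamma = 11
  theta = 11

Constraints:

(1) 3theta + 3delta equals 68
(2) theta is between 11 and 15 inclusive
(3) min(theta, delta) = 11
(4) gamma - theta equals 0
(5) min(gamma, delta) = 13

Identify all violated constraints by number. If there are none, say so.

No — constraints 1, 5 are not satisfied.

(1) 3theta + 3delta = 3(11) + 3(11) = 66, not 68 — violated.
(2) theta = 11 lies in [11, 15] — OK.
(3) min(11, 11) = 11 — OK.
(4) gamma - theta = 11 - 11 = 0 — OK.
(5) min(11, 11) = 11, not 13 — violated.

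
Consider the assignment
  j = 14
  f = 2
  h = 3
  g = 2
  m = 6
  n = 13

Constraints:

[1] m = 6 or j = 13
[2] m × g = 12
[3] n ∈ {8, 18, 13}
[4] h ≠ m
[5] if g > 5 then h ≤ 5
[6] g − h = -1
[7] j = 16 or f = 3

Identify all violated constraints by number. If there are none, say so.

Constraint 7 is violated.

[1] m = 6 = 6 (first disjunct) — holds.
[2] m × g = 6 × 2 = 12 — holds.
[3] n = 13 is in {8, 18, 13} — holds.
[4] h = 3, m = 6; distinct — holds.
[5] g = 2, not > 5; antecedent false, conditional vacuously true — holds.
[6] g − h = 2 − 3 = -1 — holds.
[7] j = 14 ≠ 16 and f = 2 ≠ 3; both disjuncts false — does not hold.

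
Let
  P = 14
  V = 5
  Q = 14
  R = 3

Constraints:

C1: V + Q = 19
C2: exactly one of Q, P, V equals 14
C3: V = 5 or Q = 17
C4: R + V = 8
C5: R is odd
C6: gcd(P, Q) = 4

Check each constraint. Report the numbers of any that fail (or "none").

C1: V + Q = 5 + 14 = 19 — OK.
C2: Q=14, P=14, V=5; 2 of them equal 14, not exactly one — violated.
C3: V = 5 = 5 (first disjunct) — OK.
C4: R + V = 3 + 5 = 8 — OK.
C5: R = 3 is odd — OK.
C6: gcd(14, 14) = 14, not 4 — violated.

The assignment fails constraints 2 and 6.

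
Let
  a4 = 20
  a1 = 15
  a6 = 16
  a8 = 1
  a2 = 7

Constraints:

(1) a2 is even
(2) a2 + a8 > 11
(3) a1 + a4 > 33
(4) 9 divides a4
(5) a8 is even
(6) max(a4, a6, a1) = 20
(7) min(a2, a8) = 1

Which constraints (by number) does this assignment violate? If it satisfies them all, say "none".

Constraints 1, 2, 4, and 5 are violated.

(1) a2 = 7 is odd  false
(2) a2 + a8 = 7 + 1 = 8; 8 ≤ 11, bound 11 not met  false
(3) a1 + a4 = 15 + 20 = 35; 35 > 33  true
(4) 20 = 9×2 + 2, so 9 does not divide 20  false
(5) a8 = 1 is odd  false
(6) max(20, 16, 15) = 20  true
(7) min(7, 1) = 1  true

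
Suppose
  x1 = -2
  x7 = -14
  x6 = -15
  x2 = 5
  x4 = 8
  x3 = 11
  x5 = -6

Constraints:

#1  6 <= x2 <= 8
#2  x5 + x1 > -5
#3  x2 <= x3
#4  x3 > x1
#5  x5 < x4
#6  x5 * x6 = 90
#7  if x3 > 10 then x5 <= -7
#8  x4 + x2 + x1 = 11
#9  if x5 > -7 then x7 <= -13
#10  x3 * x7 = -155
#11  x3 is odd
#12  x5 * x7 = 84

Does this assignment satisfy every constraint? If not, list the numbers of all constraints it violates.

No — constraints 1, 2, 7, 10 are not satisfied.

#1 x2 = 5 is outside [6, 8]  fails
#2 x5 + x1 = -6 + (-2) = -8; -8 ≤ -5, bound -5 not met  fails
#3 x2 = 5, x3 = 11; 5 ≤ 11  holds
#4 x3 = 11, x1 = -2; 11 > -2  holds
#5 x5 = -6, x4 = 8; -6 < 8  holds
#6 x5 * x6 = -6 * (-15) = 90  holds
#7 x3 = 11 > 10, so we need x5 ≤ -7; but x5 = -6 > -7  fails
#8 x4 + x2 + x1 = 8 + 5 + (-2) = 11  holds
#9 x5 = -6 > -7, so we need x7 ≤ -13; x7 = -14 ≤ -13  holds
#10 x3 * x7 = 11 * (-14) = -154, not -155  fails
#11 x3 = 11 is odd  holds
#12 x5 * x7 = -6 * (-14) = 84  holds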